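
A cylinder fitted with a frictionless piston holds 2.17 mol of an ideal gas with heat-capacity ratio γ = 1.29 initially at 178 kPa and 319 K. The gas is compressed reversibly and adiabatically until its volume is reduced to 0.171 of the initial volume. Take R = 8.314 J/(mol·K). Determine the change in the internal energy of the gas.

V₁ = nRT₁/P₁ = 2.17×8.314×319/178 = 32.3 L.
Adiabatic: TV^(γ−1) = const ⇒ T₂ = 319×(5.85)^0.290 = 532 K; PV^γ = const ⇒ P₂ = 1740 kPa.
For an ideal gas ΔU = nCvΔT with Cv = R/(γ−1) = 28.7 J/(mol·K).
ΔU = 2.17×28.7×(532−319) = 13300 J.

13300 J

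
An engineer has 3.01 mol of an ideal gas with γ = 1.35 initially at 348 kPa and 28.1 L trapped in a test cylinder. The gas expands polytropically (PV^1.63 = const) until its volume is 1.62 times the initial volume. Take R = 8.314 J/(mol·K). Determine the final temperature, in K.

T₁ = P₁V₁/(nR) = 348×28.1/(3.01×8.314) = 391 K.
Polytropic n=1.63: T₂ = T₁(V₁/V₂)^(n−1) = 391×(0.617)^0.63 = 288 K; P₂ = P₁(V₁/V₂)^n = 159 kPa.

288 K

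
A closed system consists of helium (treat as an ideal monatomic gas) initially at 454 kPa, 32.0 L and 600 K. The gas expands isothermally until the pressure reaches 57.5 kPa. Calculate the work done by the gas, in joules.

30000 J

n = P₁V₁/(RT₁) = 454×32.0/(8.314×600) = 2.91 mol.
Isothermal: T stays 600 K; PV = const ⇒ V₂ = 253 L, P₂ = 57.5 kPa.
W = nRT ln(V₂/V₁) = 2.91×8.314×600×ln(7.90) = 30000 J.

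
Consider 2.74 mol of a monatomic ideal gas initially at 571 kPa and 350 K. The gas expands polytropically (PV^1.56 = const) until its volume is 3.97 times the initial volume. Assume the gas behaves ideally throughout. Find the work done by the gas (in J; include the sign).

7660 J

V₁ = nRT₁/P₁ = 2.74×8.314×350/571 = 14.0 L.
Polytropic n=1.56: T₂ = T₁(V₁/V₂)^(n−1) = 350×(0.252)^0.56 = 162 K; P₂ = P₁(V₁/V₂)^n = 66.5 kPa.
W = (P₁V₁−P₂V₂)/(n−1) = (571×14.0−66.5×55.4)/0.56 = 7660 J.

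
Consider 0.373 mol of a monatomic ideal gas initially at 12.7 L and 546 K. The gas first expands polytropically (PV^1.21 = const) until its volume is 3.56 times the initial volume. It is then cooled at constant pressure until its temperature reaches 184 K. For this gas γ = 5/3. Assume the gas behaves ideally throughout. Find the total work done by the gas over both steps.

1160 J

P₁ = nRT₁/V₁ = 0.373×8.314×546/12.7 = 133 kPa.
Step 1 — Polytropic n=1.21: T₂ = T₁(V₁/V₂)^(n−1) = 546×(0.281)^0.21 = 418 K; P₂ = P₁(V₁/V₂)^n = 28.7 kPa.
W = (P₁V₁−P₂V₂)/(n−1) = (133×12.7−28.7×45.2)/0.21 = 1890 J.
ΔU = nCvΔT = 0.373×12.5×(418−546) = -594 J.
Q = ΔU + W = 1290 J.
State after step 1: P = 28.7 kPa, V = 45.2 L, T = 418 K.
Step 2 — Isobaric: P stays 28.7 kPa; V/T = const ⇒ T₂ = 184 K, V₂ = 19.9 L.
W = PΔV = 28.7×(19.9−45.2) kPa·L = -726 J.
ΔU = nCvΔT = 0.373×12.5×(184−418) = -1090 J.
Q = ΔU + W = nCpΔT = -1820 J.
Net over both steps: W = 1160 J, Q = -523 J, ΔU = -1680 J.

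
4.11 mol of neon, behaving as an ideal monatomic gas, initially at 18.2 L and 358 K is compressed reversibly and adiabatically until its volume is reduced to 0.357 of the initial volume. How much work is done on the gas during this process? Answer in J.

P₁ = nRT₁/V₁ = 4.11×8.314×358/18.2 = 672 kPa.
Adiabatic: TV^(γ−1) = const ⇒ T₂ = 358×(2.80)^0.667 = 711 K; PV^γ = const ⇒ P₂ = 3740 kPa.
ΔU = nCvΔT = 4.11×12.5×(711−358) = 18100 J.
Q = 0 for an adiabatic process, so W = −ΔU = -18100 J.
Work done on the gas = −W_by = 18100 J.

18100 J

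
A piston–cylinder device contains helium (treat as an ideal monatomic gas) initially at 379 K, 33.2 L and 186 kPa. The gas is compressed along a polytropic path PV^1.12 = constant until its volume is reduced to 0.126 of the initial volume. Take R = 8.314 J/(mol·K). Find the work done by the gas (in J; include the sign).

-14500 J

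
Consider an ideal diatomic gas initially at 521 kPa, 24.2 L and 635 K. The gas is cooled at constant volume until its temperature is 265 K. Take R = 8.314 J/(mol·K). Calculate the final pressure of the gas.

Isochoric: V stays 24.2 L; P/T = const ⇒ T₂ = 265 K, P₂ = 217 kPa.

217 kPa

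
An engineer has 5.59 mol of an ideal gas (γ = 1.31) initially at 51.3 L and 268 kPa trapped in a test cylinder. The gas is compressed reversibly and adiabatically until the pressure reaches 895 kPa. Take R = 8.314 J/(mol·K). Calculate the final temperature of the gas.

394 K

T₁ = P₁V₁/(nR) = 268×51.3/(5.59×8.314) = 296 K.
Adiabatic: T₂/T₁ = (P₂/P₁)^((γ−1)/γ) ⇒ T₂ = 296×(3.34)^0.237 = 394 K; V₂ = 20.4 L.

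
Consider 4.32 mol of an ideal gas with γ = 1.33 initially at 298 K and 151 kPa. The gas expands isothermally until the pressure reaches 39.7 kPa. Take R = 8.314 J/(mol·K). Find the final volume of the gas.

270 L

V₁ = nRT₁/P₁ = 4.32×8.314×298/151 = 70.9 L.
Isothermal: T stays 298 K; PV = const ⇒ V₂ = 270 L, P₂ = 39.7 kPa.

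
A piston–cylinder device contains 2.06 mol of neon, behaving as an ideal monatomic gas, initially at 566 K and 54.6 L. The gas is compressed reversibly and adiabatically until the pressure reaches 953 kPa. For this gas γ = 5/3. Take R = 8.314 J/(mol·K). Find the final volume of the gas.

19.9 L

P₁ = nRT₁/V₁ = 2.06×8.314×566/54.6 = 178 kPa.
Adiabatic: T₂/T₁ = (P₂/P₁)^((γ−1)/γ) ⇒ T₂ = 566×(5.37)^0.400 = 1110 K; V₂ = 19.9 L.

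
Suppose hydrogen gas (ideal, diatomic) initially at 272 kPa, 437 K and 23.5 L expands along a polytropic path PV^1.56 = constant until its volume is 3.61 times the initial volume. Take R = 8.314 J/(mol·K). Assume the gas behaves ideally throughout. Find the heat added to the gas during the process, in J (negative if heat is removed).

n = P₁V₁/(RT₁) = 272×23.5/(8.314×437) = 1.76 mol.
Polytropic n=1.56: T₂ = T₁(V₁/V₂)^(n−1) = 437×(0.277)^0.56 = 213 K; P₂ = P₁(V₁/V₂)^n = 36.7 kPa.
W = (P₁V₁−P₂V₂)/(n−1) = (272×23.5−36.7×84.8)/0.56 = 5850 J.
ΔU = nCvΔT = 1.76×20.8×(213−437) = -8190 J.
Q = ΔU + W = -2340 J.

-2340 J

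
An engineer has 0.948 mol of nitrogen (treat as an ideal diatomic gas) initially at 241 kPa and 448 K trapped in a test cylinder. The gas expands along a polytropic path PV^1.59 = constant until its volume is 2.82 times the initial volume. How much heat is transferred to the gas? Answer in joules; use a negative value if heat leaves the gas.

-1300 J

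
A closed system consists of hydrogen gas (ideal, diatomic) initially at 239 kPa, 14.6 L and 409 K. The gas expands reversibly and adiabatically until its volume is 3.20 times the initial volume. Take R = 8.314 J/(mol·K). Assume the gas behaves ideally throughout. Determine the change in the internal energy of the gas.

n = P₁V₁/(RT₁) = 239×14.6/(8.314×409) = 1.03 mol.
Adiabatic: TV^(γ−1) = const ⇒ T₂ = 409×(0.312)^0.400 = 257 K; PV^γ = const ⇒ P₂ = 46.9 kPa.
For an ideal gas ΔU = nCvΔT with Cv = (5/2)R = 20.8 J/(mol·K).
ΔU = 1.03×20.8×(257−409) = -3250 J.

-3250 J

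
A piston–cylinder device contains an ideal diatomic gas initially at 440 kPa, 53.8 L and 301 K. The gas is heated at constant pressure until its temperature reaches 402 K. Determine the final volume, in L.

Isobaric: P stays 440 kPa; V/T = const ⇒ T₂ = 402 K, V₂ = 71.9 L.

71.9 L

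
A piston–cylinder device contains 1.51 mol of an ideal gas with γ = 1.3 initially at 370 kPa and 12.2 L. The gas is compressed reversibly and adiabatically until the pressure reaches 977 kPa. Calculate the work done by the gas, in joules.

-3780 J

T₁ = P₁V₁/(nR) = 370×12.2/(1.51×8.314) = 360 K.
Adiabatic: T₂/T₁ = (P₂/P₁)^((γ−1)/γ) ⇒ T₂ = 360×(2.64)^0.231 = 450 K; V₂ = 5.78 L.
ΔU = nCvΔT = 1.51×27.7×(450−360) = 3780 J.
Q = 0 for an adiabatic process, so W = −ΔU = -3780 J.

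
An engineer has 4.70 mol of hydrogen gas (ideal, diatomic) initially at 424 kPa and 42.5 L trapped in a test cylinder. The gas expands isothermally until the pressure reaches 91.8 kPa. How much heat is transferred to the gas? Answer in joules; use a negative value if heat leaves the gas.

27600 J

T₁ = P₁V₁/(nR) = 424×42.5/(4.70×8.314) = 461 K.
Isothermal: T stays 461 K; PV = const ⇒ V₂ = 196 L, P₂ = 91.8 kPa.
ΔU = 0 (ideal gas, T constant).
W = nRT ln(V₂/V₁) = 4.70×8.314×461×ln(4.62) = 27600 J.
Q = ΔU + W = 27600 J.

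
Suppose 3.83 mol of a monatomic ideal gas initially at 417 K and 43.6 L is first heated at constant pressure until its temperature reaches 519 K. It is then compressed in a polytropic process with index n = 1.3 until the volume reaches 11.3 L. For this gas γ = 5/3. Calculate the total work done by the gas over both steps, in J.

-29900 J

P₁ = nRT₁/V₁ = 3.83×8.314×417/43.6 = 305 kPa.
Step 1 — Isobaric: P stays 305 kPa; V/T = const ⇒ T₂ = 519 K, V₂ = 54.3 L.
W = PΔV = 305×(54.3−43.6) kPa·L = 3250 J.
ΔU = nCvΔT = 3.83×12.5×(519−417) = 4870 J.
Q = ΔU + W = nCpΔT = 8120 J.
State after step 1: P = 305 kPa, V = 54.3 L, T = 519 K.
Step 2 — Polytropic n=1.3: T₂ = T₁(V₁/V₂)^(n−1) = 519×(4.80)^0.30 = 831 K; P₂ = P₁(V₁/V₂)^n = 2340 kPa.
W = (P₁V₁−P₂V₂)/(n−1) = (305×54.3−2340×11.3)/0.30 = -33100 J.
ΔU = nCvΔT = 3.83×12.5×(831−519) = 14900 J.
Q = ΔU + W = -18200 J.
Net over both steps: W = -29900 J, Q = -10100 J, ΔU = 19800 J.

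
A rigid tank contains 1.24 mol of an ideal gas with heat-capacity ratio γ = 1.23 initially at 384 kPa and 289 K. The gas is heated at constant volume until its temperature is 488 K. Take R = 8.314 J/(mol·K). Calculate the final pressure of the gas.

V₁ = nRT₁/P₁ = 1.24×8.314×289/384 = 7.76 L.
Isochoric: V stays 7.76 L; P/T = const ⇒ T₂ = 488 K, P₂ = 648 kPa.

648 kPa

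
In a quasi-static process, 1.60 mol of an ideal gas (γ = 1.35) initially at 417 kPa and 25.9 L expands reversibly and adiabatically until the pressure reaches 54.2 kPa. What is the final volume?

117 L

T₁ = P₁V₁/(nR) = 417×25.9/(1.60×8.314) = 812 K.
Adiabatic: T₂/T₁ = (P₂/P₁)^((γ−1)/γ) ⇒ T₂ = 812×(0.130)^0.259 = 478 K; V₂ = 117 L.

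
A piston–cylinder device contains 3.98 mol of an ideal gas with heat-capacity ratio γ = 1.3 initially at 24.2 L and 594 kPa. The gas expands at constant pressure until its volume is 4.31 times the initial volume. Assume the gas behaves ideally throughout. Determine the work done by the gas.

T₁ = P₁V₁/(nR) = 594×24.2/(3.98×8.314) = 434 K.
Isobaric: P stays 594 kPa; V/T = const ⇒ T₂ = 1870 K, V₂ = 104 L.
W = PΔV = 594×(104−24.2) kPa·L = 47600 J.

47600 J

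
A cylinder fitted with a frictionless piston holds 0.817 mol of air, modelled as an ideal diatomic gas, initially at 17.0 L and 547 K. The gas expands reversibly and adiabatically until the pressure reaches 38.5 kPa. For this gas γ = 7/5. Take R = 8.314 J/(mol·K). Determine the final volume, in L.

58.8 L

P₁ = nRT₁/V₁ = 0.817×8.314×547/17.0 = 219 kPa.
Adiabatic: T₂/T₁ = (P₂/P₁)^((γ−1)/γ) ⇒ T₂ = 547×(0.176)^0.286 = 333 K; V₂ = 58.8 L.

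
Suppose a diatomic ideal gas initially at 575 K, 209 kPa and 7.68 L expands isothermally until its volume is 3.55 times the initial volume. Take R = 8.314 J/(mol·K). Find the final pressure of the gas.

Isothermal: T stays 575 K; PV = const ⇒ V₂ = 27.3 L, P₂ = 58.9 kPa.

58.9 kPa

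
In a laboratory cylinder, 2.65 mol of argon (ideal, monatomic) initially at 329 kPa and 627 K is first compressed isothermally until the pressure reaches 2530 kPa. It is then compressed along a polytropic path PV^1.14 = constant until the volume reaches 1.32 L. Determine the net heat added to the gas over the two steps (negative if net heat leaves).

-45300 J

V₁ = nRT₁/P₁ = 2.65×8.314×627/329 = 42.0 L.
Step 1 — Isothermal: T stays 627 K; PV = const ⇒ V₂ = 5.46 L, P₂ = 2530 kPa.
ΔU = 0 (ideal gas, T constant).
W = nRT ln(V₂/V₁) = 2.65×8.314×627×ln(0.130) = -28200 J.
Q = ΔU + W = -28200 J.
State after step 1: P = 2530 kPa, V = 5.46 L, T = 627 K.
Step 2 — Polytropic n=1.14: T₂ = T₁(V₁/V₂)^(n−1) = 627×(4.14)^0.14 = 765 K; P₂ = P₁(V₁/V₂)^n = 12800 kPa.
W = (P₁V₁−P₂V₂)/(n−1) = (2530×5.46−12800×1.32)/0.14 = -21700 J.
ΔU = nCvΔT = 2.65×12.5×(765−627) = 4560 J.
Q = ΔU + W = -17100 J.
Net over both steps: W = -49900 J, Q = -45300 J, ΔU = 4560 J.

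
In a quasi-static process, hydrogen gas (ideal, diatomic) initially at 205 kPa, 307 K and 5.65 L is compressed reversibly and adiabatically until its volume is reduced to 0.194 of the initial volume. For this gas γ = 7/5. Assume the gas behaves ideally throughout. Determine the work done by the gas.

n = P₁V₁/(RT₁) = 205×5.65/(8.314×307) = 0.454 mol.
Adiabatic: TV^(γ−1) = const ⇒ T₂ = 307×(5.15)^0.400 = 592 K; PV^γ = const ⇒ P₂ = 2040 kPa.
ΔU = nCvΔT = 0.454×20.8×(592−307) = 2680 J.
Q = 0 for an adiabatic process, so W = −ΔU = -2680 J.

-2680 J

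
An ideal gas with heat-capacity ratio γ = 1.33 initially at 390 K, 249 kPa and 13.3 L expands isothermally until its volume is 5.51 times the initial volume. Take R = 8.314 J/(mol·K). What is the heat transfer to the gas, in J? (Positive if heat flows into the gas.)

5650 J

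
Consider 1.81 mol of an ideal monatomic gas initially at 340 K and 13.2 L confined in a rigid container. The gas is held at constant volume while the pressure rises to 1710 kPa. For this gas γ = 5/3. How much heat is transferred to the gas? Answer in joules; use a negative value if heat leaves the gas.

26200 J

P₁ = nRT₁/V₁ = 1.81×8.314×340/13.2 = 388 kPa.
Isochoric: V stays 13.2 L; P/T = const ⇒ T₂ = 1500 K, P₂ = 1710 kPa.
W = 0 (no volume change).
ΔU = nCvΔT = 1.81×12.5×(1500−340) = 26200 J.
Q = ΔU = 26200 J.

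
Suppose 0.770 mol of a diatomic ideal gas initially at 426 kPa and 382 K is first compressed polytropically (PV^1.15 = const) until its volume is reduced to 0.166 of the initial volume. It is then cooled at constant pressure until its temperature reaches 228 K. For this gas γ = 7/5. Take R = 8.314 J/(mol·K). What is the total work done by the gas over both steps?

-6780 J

V₁ = nRT₁/P₁ = 0.770×8.314×382/426 = 5.74 L.
Step 1 — Polytropic n=1.15: T₂ = T₁(V₁/V₂)^(n−1) = 382×(6.02)^0.15 = 500 K; P₂ = P₁(V₁/V₂)^n = 3360 kPa.
W = (P₁V₁−P₂V₂)/(n−1) = (426×5.74−3360×0.953)/0.15 = -5040 J.
ΔU = nCvΔT = 0.770×20.8×(500−382) = 1890 J.
Q = ΔU + W = -3150 J.
State after step 1: P = 3360 kPa, V = 0.953 L, T = 500 K.
Step 2 — Isobaric: P stays 3360 kPa; V/T = const ⇒ T₂ = 228 K, V₂ = 0.434 L.
W = PΔV = 3360×(0.434−0.953) kPa·L = -1740 J.
ΔU = nCvΔT = 0.770×20.8×(228−500) = -4350 J.
Q = ΔU + W = nCpΔT = -6100 J.
Net over both steps: W = -6780 J, Q = -9250 J, ΔU = -2460 J.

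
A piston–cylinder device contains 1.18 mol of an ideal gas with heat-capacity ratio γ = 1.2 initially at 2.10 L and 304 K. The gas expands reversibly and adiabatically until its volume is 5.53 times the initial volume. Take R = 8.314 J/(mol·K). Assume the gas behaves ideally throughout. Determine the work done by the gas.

P₁ = nRT₁/V₁ = 1.18×8.314×304/2.10 = 1420 kPa.
Adiabatic: TV^(γ−1) = const ⇒ T₂ = 304×(0.181)^0.200 = 216 K; PV^γ = const ⇒ P₂ = 182 kPa.
ΔU = nCvΔT = 1.18×41.6×(216−304) = -4320 J.
Q = 0 for an adiabatic process, so W = −ΔU = 4320 J.

4320 J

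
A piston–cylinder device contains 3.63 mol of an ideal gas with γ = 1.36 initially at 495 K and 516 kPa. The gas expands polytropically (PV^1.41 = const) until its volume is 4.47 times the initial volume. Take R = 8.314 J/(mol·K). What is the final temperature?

268 K

V₁ = nRT₁/P₁ = 3.63×8.314×495/516 = 29.0 L.
Polytropic n=1.41: T₂ = T₁(V₁/V₂)^(n−1) = 495×(0.224)^0.41 = 268 K; P₂ = P₁(V₁/V₂)^n = 62.5 kPa.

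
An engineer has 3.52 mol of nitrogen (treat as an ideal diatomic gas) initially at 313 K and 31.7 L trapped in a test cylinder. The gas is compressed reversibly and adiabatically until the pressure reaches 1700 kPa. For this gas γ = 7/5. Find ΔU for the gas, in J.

P₁ = nRT₁/V₁ = 3.52×8.314×313/31.7 = 289 kPa.
Adiabatic: T₂/T₁ = (P₂/P₁)^((γ−1)/γ) ⇒ T₂ = 313×(5.88)^0.286 = 519 K; V₂ = 8.94 L.
For an ideal gas ΔU = nCvΔT with Cv = (5/2)R = 20.8 J/(mol·K).
ΔU = 3.52×20.8×(519−313) = 15100 J.

15100 J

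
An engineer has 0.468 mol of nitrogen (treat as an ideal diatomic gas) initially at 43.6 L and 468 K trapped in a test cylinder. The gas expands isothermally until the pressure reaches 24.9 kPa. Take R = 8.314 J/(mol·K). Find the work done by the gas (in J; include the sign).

942 J

P₁ = nRT₁/V₁ = 0.468×8.314×468/43.6 = 41.8 kPa.
Isothermal: T stays 468 K; PV = const ⇒ V₂ = 73.1 L, P₂ = 24.9 kPa.
W = nRT ln(V₂/V₁) = 0.468×8.314×468×ln(1.68) = 942 J.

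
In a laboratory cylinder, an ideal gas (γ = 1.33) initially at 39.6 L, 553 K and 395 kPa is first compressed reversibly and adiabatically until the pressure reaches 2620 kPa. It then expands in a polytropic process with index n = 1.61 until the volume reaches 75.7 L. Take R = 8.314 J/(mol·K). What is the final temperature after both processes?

250 K

n = P₁V₁/(RT₁) = 395×39.6/(8.314×553) = 3.40 mol.
Step 1 — Adiabatic: T₂/T₁ = (P₂/P₁)^((γ−1)/γ) ⇒ T₂ = 553×(6.63)^0.248 = 884 K; V₂ = 9.55 L.
ΔU = nCvΔT = 3.40×25.2×(884−553) = 28400 J.
Q = 0 for an adiabatic process, so W = −ΔU = -28400 J.
State after step 1: P = 2620 kPa, V = 9.55 L, T = 884 K.
Step 2 — Polytropic n=1.61: T₂ = T₁(V₁/V₂)^(n−1) = 884×(0.126)^0.61 = 250 K; P₂ = P₁(V₁/V₂)^n = 93.4 kPa.
W = (P₁V₁−P₂V₂)/(n−1) = (2620×9.55−93.4×75.7)/0.61 = 29400 J.
ΔU = nCvΔT = 3.40×25.2×(250−884) = -54400 J.
Q = ΔU + W = -25000 J.
Net over both steps: W = 1010 J, Q = -25000 J, ΔU = -26000 J.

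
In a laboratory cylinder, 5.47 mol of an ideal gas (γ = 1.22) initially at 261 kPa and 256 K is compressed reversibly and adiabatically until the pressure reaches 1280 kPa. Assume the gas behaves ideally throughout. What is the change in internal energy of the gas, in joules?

V₁ = nRT₁/P₁ = 5.47×8.314×256/261 = 44.6 L.
Adiabatic: T₂/T₁ = (P₂/P₁)^((γ−1)/γ) ⇒ T₂ = 256×(4.90)^0.180 = 341 K; V₂ = 12.1 L.
For an ideal gas ΔU = nCvΔT with Cv = R/(γ−1) = 37.8 J/(mol·K).
ΔU = 5.47×37.8×(341−256) = 17600 J.

17600 J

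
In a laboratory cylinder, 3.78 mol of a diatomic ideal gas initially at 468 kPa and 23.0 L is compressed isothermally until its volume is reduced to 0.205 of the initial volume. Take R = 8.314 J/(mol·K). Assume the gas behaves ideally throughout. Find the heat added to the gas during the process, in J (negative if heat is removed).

-17100 J

T₁ = P₁V₁/(nR) = 468×23.0/(3.78×8.314) = 343 K.
Isothermal: T stays 343 K; PV = const ⇒ V₂ = 4.71 L, P₂ = 2280 kPa.
ΔU = 0 (ideal gas, T constant).
W = nRT ln(V₂/V₁) = 3.78×8.314×343×ln(0.205) = -17100 J.
Q = ΔU + W = -17100 J.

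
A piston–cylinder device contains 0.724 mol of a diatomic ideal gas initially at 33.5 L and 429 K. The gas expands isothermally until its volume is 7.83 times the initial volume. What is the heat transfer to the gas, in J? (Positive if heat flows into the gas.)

5310 J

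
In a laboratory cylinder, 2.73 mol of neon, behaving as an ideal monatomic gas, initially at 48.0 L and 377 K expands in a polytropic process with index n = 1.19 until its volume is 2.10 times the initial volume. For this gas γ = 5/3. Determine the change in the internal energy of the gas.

P₁ = nRT₁/V₁ = 2.73×8.314×377/48.0 = 178 kPa.
Polytropic n=1.19: T₂ = T₁(V₁/V₂)^(n−1) = 377×(0.476)^0.19 = 327 K; P₂ = P₁(V₁/V₂)^n = 73.7 kPa.
For an ideal gas ΔU = nCvΔT with Cv = (3/2)R = 12.5 J/(mol·K).
ΔU = 2.73×12.5×(327−377) = -1690 J.

-1690 J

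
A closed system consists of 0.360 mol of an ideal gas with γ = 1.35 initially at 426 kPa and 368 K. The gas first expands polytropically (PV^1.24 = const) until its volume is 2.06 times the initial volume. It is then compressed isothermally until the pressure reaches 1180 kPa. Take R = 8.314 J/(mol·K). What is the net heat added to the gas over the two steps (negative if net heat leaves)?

-1540 J

V₁ = nRT₁/P₁ = 0.360×8.314×368/426 = 2.59 L.
Step 1 — Polytropic n=1.24: T₂ = T₁(V₁/V₂)^(n−1) = 368×(0.485)^0.24 = 309 K; P₂ = P₁(V₁/V₂)^n = 174 kPa.
W = (P₁V₁−P₂V₂)/(n−1) = (426×2.59−174×5.33)/0.24 = 731 J.
ΔU = nCvΔT = 0.360×23.8×(309−368) = -501 J.
Q = ΔU + W = 230 J.
State after step 1: P = 174 kPa, V = 5.33 L, T = 309 K.
Step 2 — Isothermal: T stays 309 K; PV = const ⇒ V₂ = 0.785 L, P₂ = 1180 kPa.
ΔU = 0 (ideal gas, T constant).
W = nRT ln(V₂/V₁) = 0.360×8.314×309×ln(0.147) = -1770 J.
Q = ΔU + W = -1770 J.
Net over both steps: W = -1040 J, Q = -1540 J, ΔU = -501 J.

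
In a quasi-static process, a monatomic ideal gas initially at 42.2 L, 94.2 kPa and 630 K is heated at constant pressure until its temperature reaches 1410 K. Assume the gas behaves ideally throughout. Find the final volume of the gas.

94.4 L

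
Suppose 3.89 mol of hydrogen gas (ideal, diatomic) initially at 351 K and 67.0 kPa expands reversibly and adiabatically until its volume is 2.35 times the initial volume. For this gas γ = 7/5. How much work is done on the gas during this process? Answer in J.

-8220 J

V₁ = nRT₁/P₁ = 3.89×8.314×351/67.0 = 169 L.
Adiabatic: TV^(γ−1) = const ⇒ T₂ = 351×(0.426)^0.400 = 249 K; PV^γ = const ⇒ P₂ = 20.3 kPa.
ΔU = nCvΔT = 3.89×20.8×(249−351) = -8220 J.
Q = 0 for an adiabatic process, so W = −ΔU = 8220 J.
Work done on the gas = −W_by = -8220 J.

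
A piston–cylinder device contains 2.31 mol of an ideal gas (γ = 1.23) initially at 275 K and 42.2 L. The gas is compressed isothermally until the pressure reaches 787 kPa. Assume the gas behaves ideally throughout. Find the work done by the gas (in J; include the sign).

P₁ = nRT₁/V₁ = 2.31×8.314×275/42.2 = 125 kPa.
Isothermal: T stays 275 K; PV = const ⇒ V₂ = 6.71 L, P₂ = 787 kPa.
W = nRT ln(V₂/V₁) = 2.31×8.314×275×ln(0.159) = -9710 J.

-9710 J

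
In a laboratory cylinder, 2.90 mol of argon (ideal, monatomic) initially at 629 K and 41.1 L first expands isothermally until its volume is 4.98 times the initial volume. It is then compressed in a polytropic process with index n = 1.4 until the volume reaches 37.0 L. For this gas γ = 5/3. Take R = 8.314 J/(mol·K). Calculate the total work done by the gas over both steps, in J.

-12900 J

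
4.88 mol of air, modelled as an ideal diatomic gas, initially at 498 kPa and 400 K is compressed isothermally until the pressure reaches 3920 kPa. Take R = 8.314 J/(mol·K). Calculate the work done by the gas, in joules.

-33500 J

V₁ = nRT₁/P₁ = 4.88×8.314×400/498 = 32.6 L.
Isothermal: T stays 400 K; PV = const ⇒ V₂ = 4.14 L, P₂ = 3920 kPa.
W = nRT ln(V₂/V₁) = 4.88×8.314×400×ln(0.127) = -33500 J.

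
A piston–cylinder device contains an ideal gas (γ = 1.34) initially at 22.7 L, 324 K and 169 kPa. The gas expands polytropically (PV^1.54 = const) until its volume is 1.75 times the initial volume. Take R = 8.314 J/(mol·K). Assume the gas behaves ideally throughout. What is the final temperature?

Polytropic n=1.54: T₂ = T₁(V₁/V₂)^(n−1) = 324×(0.571)^0.54 = 239 K; P₂ = P₁(V₁/V₂)^n = 71.4 kPa.

239 K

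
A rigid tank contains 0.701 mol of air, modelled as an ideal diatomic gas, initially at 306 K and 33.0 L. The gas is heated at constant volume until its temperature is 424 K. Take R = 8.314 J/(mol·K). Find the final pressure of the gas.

74.9 kPa

P₁ = nRT₁/V₁ = 0.701×8.314×306/33.0 = 54.0 kPa.
Isochoric: V stays 33.0 L; P/T = const ⇒ T₂ = 424 K, P₂ = 74.9 kPa.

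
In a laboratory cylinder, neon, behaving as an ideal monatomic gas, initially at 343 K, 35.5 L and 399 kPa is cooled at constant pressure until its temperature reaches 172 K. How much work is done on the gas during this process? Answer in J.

n = P₁V₁/(RT₁) = 399×35.5/(8.314×343) = 4.97 mol.
Isobaric: P stays 399 kPa; V/T = const ⇒ T₂ = 172 K, V₂ = 17.8 L.
W = PΔV = 399×(17.8−35.5) kPa·L = -7060 J.
Work done on the gas = −W_by = 7060 J.

7060 J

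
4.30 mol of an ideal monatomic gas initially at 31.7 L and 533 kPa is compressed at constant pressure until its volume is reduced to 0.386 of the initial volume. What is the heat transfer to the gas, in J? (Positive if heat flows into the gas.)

-25900 J

T₁ = P₁V₁/(nR) = 533×31.7/(4.30×8.314) = 473 K.
Isobaric: P stays 533 kPa; V/T = const ⇒ T₂ = 182 K, V₂ = 12.2 L.
W = PΔV = 533×(12.2−31.7) kPa·L = -10400 J.
ΔU = nCvΔT = 4.30×12.5×(182−473) = -15600 J.
Q = ΔU + W = nCpΔT = -25900 J.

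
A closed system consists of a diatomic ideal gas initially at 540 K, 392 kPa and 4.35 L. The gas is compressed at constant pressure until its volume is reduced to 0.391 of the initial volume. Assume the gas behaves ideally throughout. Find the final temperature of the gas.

211 K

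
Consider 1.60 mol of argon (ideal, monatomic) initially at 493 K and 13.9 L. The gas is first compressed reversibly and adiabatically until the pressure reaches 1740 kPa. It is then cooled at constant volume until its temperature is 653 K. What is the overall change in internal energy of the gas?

P₁ = nRT₁/V₁ = 1.60×8.314×493/13.9 = 472 kPa.
Step 1 — Adiabatic: T₂/T₁ = (P₂/P₁)^((γ−1)/γ) ⇒ T₂ = 493×(3.69)^0.400 = 831 K; V₂ = 6.35 L.
ΔU = nCvΔT = 1.60×12.5×(831−493) = 6740 J.
Q = 0 for an adiabatic process, so W = −ΔU = -6740 J.
State after step 1: P = 1740 kPa, V = 6.35 L, T = 831 K.
Step 2 — Isochoric: V stays 6.35 L; P/T = const ⇒ T₂ = 653 K, P₂ = 1370 kPa.
W = 0 (no volume change).
ΔU = nCvΔT = 1.60×12.5×(653−831) = -3550 J.
Q = ΔU = -3550 J.
Net over both steps: W = -6740 J, Q = -3550 J, ΔU = 3190 J.

3190 J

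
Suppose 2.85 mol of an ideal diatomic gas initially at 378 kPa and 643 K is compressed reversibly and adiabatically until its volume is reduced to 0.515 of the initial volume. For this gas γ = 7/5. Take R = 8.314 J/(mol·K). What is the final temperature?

838 K

V₁ = nRT₁/P₁ = 2.85×8.314×643/378 = 40.3 L.
Adiabatic: TV^(γ−1) = const ⇒ T₂ = 643×(1.94)^0.400 = 838 K; PV^γ = const ⇒ P₂ = 957 kPa.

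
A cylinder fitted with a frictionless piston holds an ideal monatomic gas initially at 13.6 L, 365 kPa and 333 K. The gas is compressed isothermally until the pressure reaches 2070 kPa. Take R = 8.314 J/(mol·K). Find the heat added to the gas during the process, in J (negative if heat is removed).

-8610 J

n = P₁V₁/(RT₁) = 365×13.6/(8.314×333) = 1.79 mol.
Isothermal: T stays 333 K; PV = const ⇒ V₂ = 2.40 L, P₂ = 2070 kPa.
ΔU = 0 (ideal gas, T constant).
W = nRT ln(V₂/V₁) = 1.79×8.314×333×ln(0.176) = -8610 J.
Q = ΔU + W = -8610 J.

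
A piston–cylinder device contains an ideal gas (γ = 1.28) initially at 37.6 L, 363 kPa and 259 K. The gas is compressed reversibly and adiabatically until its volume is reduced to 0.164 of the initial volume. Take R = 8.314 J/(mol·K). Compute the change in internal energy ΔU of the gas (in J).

32100 J

n = P₁V₁/(RT₁) = 363×37.6/(8.314×259) = 6.34 mol.
Adiabatic: TV^(γ−1) = const ⇒ T₂ = 259×(6.10)^0.280 = 430 K; PV^γ = const ⇒ P₂ = 3670 kPa.
For an ideal gas ΔU = nCvΔT with Cv = R/(γ−1) = 29.7 J/(mol·K).
ΔU = 6.34×29.7×(430−259) = 32100 J.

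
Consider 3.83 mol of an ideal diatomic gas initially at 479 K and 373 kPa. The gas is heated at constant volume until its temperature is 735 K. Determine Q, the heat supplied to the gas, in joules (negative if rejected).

V₁ = nRT₁/P₁ = 3.83×8.314×479/373 = 40.9 L.
Isochoric: V stays 40.9 L; P/T = const ⇒ T₂ = 735 K, P₂ = 572 kPa.
W = 0 (no volume change).
ΔU = nCvΔT = 3.83×20.8×(735−479) = 20400 J.
Q = ΔU = 20400 J.

20400 J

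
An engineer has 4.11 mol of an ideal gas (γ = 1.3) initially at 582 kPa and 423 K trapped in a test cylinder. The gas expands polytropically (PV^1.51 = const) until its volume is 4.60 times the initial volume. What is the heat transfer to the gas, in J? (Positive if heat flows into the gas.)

-10700 J

V₁ = nRT₁/P₁ = 4.11×8.314×423/582 = 24.8 L.
Polytropic n=1.51: T₂ = T₁(V₁/V₂)^(n−1) = 423×(0.217)^0.51 = 194 K; P₂ = P₁(V₁/V₂)^n = 58.1 kPa.
W = (P₁V₁−P₂V₂)/(n−1) = (582×24.8−58.1×114)/0.51 = 15300 J.
ΔU = nCvΔT = 4.11×27.7×(194−423) = -26100 J.
Q = ΔU + W = -10700 J.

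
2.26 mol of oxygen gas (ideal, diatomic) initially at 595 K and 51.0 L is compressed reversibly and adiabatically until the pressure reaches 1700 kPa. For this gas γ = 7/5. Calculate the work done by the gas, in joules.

P₁ = nRT₁/V₁ = 2.26×8.314×595/51.0 = 219 kPa.
Adiabatic: T₂/T₁ = (P₂/P₁)^((γ−1)/γ) ⇒ T₂ = 595×(7.76)^0.286 = 1070 K; V₂ = 11.8 L.
ΔU = nCvΔT = 2.26×20.8×(1070−595) = 22200 J.
Q = 0 for an adiabatic process, so W = −ΔU = -22200 J.

-22200 J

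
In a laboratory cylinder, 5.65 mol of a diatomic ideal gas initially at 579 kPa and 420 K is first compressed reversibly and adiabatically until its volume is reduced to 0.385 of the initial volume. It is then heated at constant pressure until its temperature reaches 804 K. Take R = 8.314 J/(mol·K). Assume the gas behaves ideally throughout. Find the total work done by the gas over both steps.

V₁ = nRT₁/P₁ = 5.65×8.314×420/579 = 34.1 L.
Step 1 — Adiabatic: TV^(γ−1) = const ⇒ T₂ = 420×(2.60)^0.400 = 615 K; PV^γ = const ⇒ P₂ = 2200 kPa.
ΔU = nCvΔT = 5.65×20.8×(615−420) = 22900 J.
Q = 0 for an adiabatic process, so W = −ΔU = -22900 J.
State after step 1: P = 2200 kPa, V = 13.1 L, T = 615 K.
Step 2 — Isobaric: P stays 2200 kPa; V/T = const ⇒ T₂ = 804 K, V₂ = 17.1 L.
W = PΔV = 2200×(17.1−13.1) kPa·L = 8870 J.
ΔU = nCvΔT = 5.65×20.8×(804−615) = 22200 J.
Q = ΔU + W = nCpΔT = 31000 J.
Net over both steps: W = -14100 J, Q = 31000 J, ΔU = 45100 J.

-14100 J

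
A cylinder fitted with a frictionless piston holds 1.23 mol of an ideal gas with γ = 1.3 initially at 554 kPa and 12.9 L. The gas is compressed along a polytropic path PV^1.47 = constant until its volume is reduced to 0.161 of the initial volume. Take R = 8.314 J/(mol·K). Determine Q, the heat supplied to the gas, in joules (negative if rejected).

11700 J

T₁ = P₁V₁/(nR) = 554×12.9/(1.23×8.314) = 699 K.
Polytropic n=1.47: T₂ = T₁(V₁/V₂)^(n−1) = 699×(6.21)^0.47 = 1650 K; P₂ = P₁(V₁/V₂)^n = 8120 kPa.
W = (P₁V₁−P₂V₂)/(n−1) = (554×12.9−8120×2.08)/0.47 = -20700 J.
ΔU = nCvΔT = 1.23×27.7×(1650−699) = 32400 J.
Q = ΔU + W = 11700 J.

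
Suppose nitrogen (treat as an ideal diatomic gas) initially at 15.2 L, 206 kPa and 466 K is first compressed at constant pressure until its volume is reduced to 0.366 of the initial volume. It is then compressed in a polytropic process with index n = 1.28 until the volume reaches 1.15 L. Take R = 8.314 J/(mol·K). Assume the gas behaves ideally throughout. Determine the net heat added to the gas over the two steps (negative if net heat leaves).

n = P₁V₁/(RT₁) = 206×15.2/(8.314×466) = 0.808 mol.
Step 1 — Isobaric: P stays 206 kPa; V/T = const ⇒ T₂ = 171 K, V₂ = 5.56 L.
W = PΔV = 206×(5.56−15.2) kPa·L = -1990 J.
ΔU = nCvΔT = 0.808×20.8×(171−466) = -4960 J.
Q = ΔU + W = nCpΔT = -6950 J.
State after step 1: P = 206 kPa, V = 5.56 L, T = 171 K.
Step 2 — Polytropic n=1.28: T₂ = T₁(V₁/V₂)^(n−1) = 171×(4.84)^0.28 = 265 K; P₂ = P₁(V₁/V₂)^n = 1550 kPa.
W = (P₁V₁−P₂V₂)/(n−1) = (206×5.56−1550×1.15)/0.28 = -2270 J.
ΔU = nCvΔT = 0.808×20.8×(265−171) = 1590 J.
Q = ΔU + W = -681 J.
Net over both steps: W = -4260 J, Q = -7630 J, ΔU = -3370 J.

-7630 J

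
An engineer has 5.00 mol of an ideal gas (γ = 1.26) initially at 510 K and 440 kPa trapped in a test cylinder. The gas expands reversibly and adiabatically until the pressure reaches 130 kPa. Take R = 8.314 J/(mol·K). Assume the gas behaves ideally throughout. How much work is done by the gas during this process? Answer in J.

V₁ = nRT₁/P₁ = 5.00×8.314×510/440 = 48.2 L.
Adiabatic: T₂/T₁ = (P₂/P₁)^((γ−1)/γ) ⇒ T₂ = 510×(0.295)^0.206 = 397 K; V₂ = 127 L.
ΔU = nCvΔT = 5.00×32.0×(397−510) = -18100 J.
Q = 0 for an adiabatic process, so W = −ΔU = 18100 J.

18100 J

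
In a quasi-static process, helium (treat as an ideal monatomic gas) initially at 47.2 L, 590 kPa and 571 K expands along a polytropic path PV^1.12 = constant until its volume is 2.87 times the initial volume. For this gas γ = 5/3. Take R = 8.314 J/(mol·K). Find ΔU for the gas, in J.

n = P₁V₁/(RT₁) = 590×47.2/(8.314×571) = 5.87 mol.
Polytropic n=1.12: T₂ = T₁(V₁/V₂)^(n−1) = 571×(0.348)^0.12 = 503 K; P₂ = P₁(V₁/V₂)^n = 181 kPa.
For an ideal gas ΔU = nCvΔT with Cv = (3/2)R = 12.5 J/(mol·K).
ΔU = 5.87×12.5×(503−571) = -4960 J.

-4960 J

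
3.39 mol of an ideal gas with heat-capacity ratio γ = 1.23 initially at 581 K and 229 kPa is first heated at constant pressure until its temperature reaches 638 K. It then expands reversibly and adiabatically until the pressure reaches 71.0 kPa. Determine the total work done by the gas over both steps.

17000 J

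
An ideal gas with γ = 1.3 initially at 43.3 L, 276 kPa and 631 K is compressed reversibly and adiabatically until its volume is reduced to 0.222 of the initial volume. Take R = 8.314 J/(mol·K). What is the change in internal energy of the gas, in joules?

n = P₁V₁/(RT₁) = 276×43.3/(8.314×631) = 2.28 mol.
Adiabatic: TV^(γ−1) = const ⇒ T₂ = 631×(4.50)^0.300 = 991 K; PV^γ = const ⇒ P₂ = 1950 kPa.
For an ideal gas ΔU = nCvΔT with Cv = R/(γ−1) = 27.7 J/(mol·K).
ΔU = 2.28×27.7×(991−631) = 22700 J.

22700 J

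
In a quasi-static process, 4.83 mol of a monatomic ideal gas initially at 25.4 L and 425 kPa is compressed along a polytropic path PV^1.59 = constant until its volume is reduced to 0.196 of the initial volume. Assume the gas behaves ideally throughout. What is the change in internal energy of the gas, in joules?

T₁ = P₁V₁/(nR) = 425×25.4/(4.83×8.314) = 269 K.
Polytropic n=1.59: T₂ = T₁(V₁/V₂)^(n−1) = 269×(5.10)^0.59 = 703 K; P₂ = P₁(V₁/V₂)^n = 5670 kPa.
For an ideal gas ΔU = nCvΔT with Cv = (3/2)R = 12.5 J/(mol·K).
ΔU = 4.83×12.5×(703−269) = 26200 J.

26200 J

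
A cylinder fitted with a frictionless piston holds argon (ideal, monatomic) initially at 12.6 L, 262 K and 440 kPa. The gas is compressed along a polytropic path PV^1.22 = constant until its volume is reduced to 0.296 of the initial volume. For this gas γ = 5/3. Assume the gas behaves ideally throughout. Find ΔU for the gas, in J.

n = P₁V₁/(RT₁) = 440×12.6/(8.314×262) = 2.55 mol.
Polytropic n=1.22: T₂ = T₁(V₁/V₂)^(n−1) = 262×(3.38)^0.22 = 342 K; P₂ = P₁(V₁/V₂)^n = 1940 kPa.
For an ideal gas ΔU = nCvΔT with Cv = (3/2)R = 12.5 J/(mol·K).
ΔU = 2.55×12.5×(342−262) = 2550 J.

2550 J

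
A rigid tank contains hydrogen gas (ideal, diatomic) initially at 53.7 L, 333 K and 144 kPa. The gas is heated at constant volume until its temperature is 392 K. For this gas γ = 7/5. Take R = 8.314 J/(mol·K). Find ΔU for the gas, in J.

3430 J

n = P₁V₁/(RT₁) = 144×53.7/(8.314×333) = 2.79 mol.
Isochoric: V stays 53.7 L; P/T = const ⇒ T₂ = 392 K, P₂ = 170 kPa.
For an ideal gas ΔU = nCvΔT with Cv = (5/2)R = 20.8 J/(mol·K).
ΔU = 2.79×20.8×(392−333) = 3430 J.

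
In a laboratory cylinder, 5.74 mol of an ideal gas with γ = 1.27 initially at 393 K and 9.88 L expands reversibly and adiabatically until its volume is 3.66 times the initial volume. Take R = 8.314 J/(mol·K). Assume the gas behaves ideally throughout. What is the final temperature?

277 K

P₁ = nRT₁/V₁ = 5.74×8.314×393/9.88 = 1900 kPa.
Adiabatic: TV^(γ−1) = const ⇒ T₂ = 393×(0.273)^0.270 = 277 K; PV^γ = const ⇒ P₂ = 365 kPa.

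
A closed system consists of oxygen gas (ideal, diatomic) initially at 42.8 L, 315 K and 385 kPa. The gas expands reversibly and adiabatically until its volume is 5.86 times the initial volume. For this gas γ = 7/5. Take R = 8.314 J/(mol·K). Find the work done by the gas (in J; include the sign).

20900 J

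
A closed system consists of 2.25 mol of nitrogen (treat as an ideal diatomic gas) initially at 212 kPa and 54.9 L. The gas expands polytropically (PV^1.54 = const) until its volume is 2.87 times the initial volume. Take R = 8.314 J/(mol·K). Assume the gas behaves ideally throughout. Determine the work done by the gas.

9360 J

T₁ = P₁V₁/(nR) = 212×54.9/(2.25×8.314) = 622 K.
Polytropic n=1.54: T₂ = T₁(V₁/V₂)^(n−1) = 622×(0.348)^0.54 = 352 K; P₂ = P₁(V₁/V₂)^n = 41.8 kPa.
W = (P₁V₁−P₂V₂)/(n−1) = (212×54.9−41.8×158)/0.54 = 9360 J.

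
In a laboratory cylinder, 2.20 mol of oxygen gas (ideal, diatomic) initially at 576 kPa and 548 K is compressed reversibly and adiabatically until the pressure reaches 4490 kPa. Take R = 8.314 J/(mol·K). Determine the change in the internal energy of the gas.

20000 J

V₁ = nRT₁/P₁ = 2.20×8.314×548/576 = 17.4 L.
Adiabatic: T₂/T₁ = (P₂/P₁)^((γ−1)/γ) ⇒ T₂ = 548×(7.80)^0.286 = 985 K; V₂ = 4.01 L.
For an ideal gas ΔU = nCvΔT with Cv = (5/2)R = 20.8 J/(mol·K).
ΔU = 2.20×20.8×(985−548) = 20000 J.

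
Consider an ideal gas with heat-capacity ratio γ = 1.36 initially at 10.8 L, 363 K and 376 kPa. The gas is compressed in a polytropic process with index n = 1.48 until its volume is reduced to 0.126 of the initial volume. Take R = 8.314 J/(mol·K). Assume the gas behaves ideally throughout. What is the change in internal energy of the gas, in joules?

19200 J

n = P₁V₁/(RT₁) = 376×10.8/(8.314×363) = 1.35 mol.
Polytropic n=1.48: T₂ = T₁(V₁/V₂)^(n−1) = 363×(7.94)^0.48 = 981 K; P₂ = P₁(V₁/V₂)^n = 8070 kPa.
For an ideal gas ΔU = nCvΔT with Cv = R/(γ−1) = 23.1 J/(mol·K).
ΔU = 1.35×23.1×(981−363) = 19200 J.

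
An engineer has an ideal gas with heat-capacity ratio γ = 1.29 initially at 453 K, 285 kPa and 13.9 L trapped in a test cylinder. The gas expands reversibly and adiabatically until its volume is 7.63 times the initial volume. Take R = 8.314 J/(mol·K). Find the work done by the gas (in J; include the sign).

6080 J

n = P₁V₁/(RT₁) = 285×13.9/(8.314×453) = 1.05 mol.
Adiabatic: TV^(γ−1) = const ⇒ T₂ = 453×(0.131)^0.290 = 251 K; PV^γ = const ⇒ P₂ = 20.7 kPa.
ΔU = nCvΔT = 1.05×28.7×(251−453) = -6080 J.
Q = 0 for an adiabatic process, so W = −ΔU = 6080 J.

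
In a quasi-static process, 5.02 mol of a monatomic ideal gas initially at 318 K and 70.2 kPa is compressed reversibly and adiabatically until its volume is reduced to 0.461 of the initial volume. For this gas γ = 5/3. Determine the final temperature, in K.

533 K

V₁ = nRT₁/P₁ = 5.02×8.314×318/70.2 = 189 L.
Adiabatic: TV^(γ−1) = const ⇒ T₂ = 318×(2.17)^0.667 = 533 K; PV^γ = const ⇒ P₂ = 255 kPa.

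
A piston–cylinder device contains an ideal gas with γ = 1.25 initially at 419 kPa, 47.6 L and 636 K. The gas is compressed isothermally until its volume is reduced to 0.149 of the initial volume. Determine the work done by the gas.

-38000 J

n = P₁V₁/(RT₁) = 419×47.6/(8.314×636) = 3.77 mol.
Isothermal: T stays 636 K; PV = const ⇒ V₂ = 7.09 L, P₂ = 2810 kPa.
W = nRT ln(V₂/V₁) = 3.77×8.314×636×ln(0.149) = -38000 J.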